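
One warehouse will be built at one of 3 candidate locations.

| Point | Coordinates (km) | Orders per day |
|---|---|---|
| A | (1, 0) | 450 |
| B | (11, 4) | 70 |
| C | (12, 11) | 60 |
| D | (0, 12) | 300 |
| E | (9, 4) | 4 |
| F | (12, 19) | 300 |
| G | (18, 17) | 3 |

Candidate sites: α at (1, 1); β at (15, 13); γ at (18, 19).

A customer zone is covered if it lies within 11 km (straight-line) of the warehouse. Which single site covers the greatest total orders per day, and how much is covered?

Coverage radius r = 11 km; a point is covered iff (Δx)²+(Δy)² ≤ 11² = 121.
  α (1, 1): covers {A, B, E} → 524
  β (15, 13): covers {B, C, E, F, G} → 437
  γ (18, 19): covers {C, F, G} → 363
Maximum coverage at α: 524 orders per day.

α, covering 524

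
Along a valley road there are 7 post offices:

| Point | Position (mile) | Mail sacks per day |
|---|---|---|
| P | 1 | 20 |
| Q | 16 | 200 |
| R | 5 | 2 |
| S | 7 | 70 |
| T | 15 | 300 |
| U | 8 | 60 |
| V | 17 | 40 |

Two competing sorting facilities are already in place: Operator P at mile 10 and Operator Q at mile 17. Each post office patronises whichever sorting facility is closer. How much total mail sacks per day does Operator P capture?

152

The indifferent point is the midpoint (10+17)/2 = 13.5; post offices left of it (closer to Operator P at 10) go to Operator P, those right go to Operator Q.
  P at 1 (w=20) → Operator P
  R at 5 (w=2) → Operator P
  S at 7 (w=70) → Operator P
  U at 8 (w=60) → Operator P
  T at 15 (w=300) → Operator Q
  Q at 16 (w=200) → Operator Q
  V at 17 (w=40) → Operator Q
Operator P captures 152; Operator Q captures 540.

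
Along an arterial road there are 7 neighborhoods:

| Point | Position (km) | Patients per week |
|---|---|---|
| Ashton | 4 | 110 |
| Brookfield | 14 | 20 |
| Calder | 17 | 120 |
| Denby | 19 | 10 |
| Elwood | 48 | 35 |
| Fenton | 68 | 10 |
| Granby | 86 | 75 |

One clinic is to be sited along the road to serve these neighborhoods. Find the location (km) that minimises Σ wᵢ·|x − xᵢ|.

x = 17

For a sum of weighted absolute distances on a line, the optimum is the weighted median (not the mean). Total weight W = 380; half-weight = 190.
Sort by position and accumulate weight:
  km 4 (Ashton, w=110) → cum 110
  km 14 (Brookfield, w=20) → cum 130
  km 17 (Calder, w=120) → cum 250  ≥ 190 → median here
  km 19 (Denby, w=10) → cum 260
  km 48 (Elwood, w=35) → cum 295
  km 68 (Fenton, w=10) → cum 305
  km 86 (Granby, w=75) → cum 380
Optimal location: km 17.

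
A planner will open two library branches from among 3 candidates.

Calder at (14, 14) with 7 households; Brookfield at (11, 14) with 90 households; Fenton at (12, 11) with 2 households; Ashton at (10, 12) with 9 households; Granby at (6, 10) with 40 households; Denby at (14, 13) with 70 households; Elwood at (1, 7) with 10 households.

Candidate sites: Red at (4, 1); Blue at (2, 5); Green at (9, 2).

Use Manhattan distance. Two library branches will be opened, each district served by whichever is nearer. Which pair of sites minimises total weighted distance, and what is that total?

Evaluate every pair (each demand assigned to the nearer of the two):
  {Blue, Green}: total = 3012
  {Red, Green}: total = 3152
  {Red, Blue}: total = 3724
Best pair: {Blue, Green} with total 3012.

{Blue, Green}, total 3012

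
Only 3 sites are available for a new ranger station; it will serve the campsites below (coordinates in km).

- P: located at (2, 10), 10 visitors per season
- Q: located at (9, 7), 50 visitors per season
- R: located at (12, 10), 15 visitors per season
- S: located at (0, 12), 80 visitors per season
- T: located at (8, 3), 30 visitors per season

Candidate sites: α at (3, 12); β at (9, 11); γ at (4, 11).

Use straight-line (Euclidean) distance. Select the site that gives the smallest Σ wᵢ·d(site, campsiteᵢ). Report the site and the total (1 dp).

γ, total 1061.6 km

Total weighted distance at each candidate:
  α (3, 12): total = 1100.0
  β (9, 11): total = 1284.4
  γ (4, 11): total = 1061.6
Minimum is at γ with total 1061.6 km.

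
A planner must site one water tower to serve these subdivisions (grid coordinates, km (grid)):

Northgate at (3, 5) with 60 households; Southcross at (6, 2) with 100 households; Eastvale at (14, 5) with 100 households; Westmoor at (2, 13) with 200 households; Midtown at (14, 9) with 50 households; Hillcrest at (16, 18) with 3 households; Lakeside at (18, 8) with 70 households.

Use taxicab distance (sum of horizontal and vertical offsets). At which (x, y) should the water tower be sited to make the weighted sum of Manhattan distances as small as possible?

(6, 8)

Manhattan distance separates: Σwᵢ(|x−xᵢ|+|y−yᵢ|) = Σwᵢ|x−xᵢ| + Σwᵢ|y−yᵢ|, so x and y are optimised independently as 1-D weighted medians.
Total weight W = 583; half = 291.5.
x-coordinate, sorted with cumulative weight:
  x=2 (Westmoor, w=200) cum 200
  x=3 (Northgate, w=60) cum 260
  x=6 (Southcross, w=100) cum 360  ← median
  x=14 (Eastvale, w=100) cum 460
  x=14 (Midtown, w=50) cum 510
  x=16 (Hillcrest, w=3) cum 513
  x=18 (Lakeside, w=70) cum 583
⇒ x* = 6
y-coordinate, sorted with cumulative weight:
  y=2 (Southcross, w=100) cum 100
  y=5 (Northgate, w=60) cum 160
  y=5 (Eastvale, w=100) cum 260
  y=8 (Lakeside, w=70) cum 330  ← median
  y=9 (Midtown, w=50) cum 380
  y=13 (Westmoor, w=200) cum 580
  y=18 (Hillcrest, w=3) cum 583
⇒ y* = 8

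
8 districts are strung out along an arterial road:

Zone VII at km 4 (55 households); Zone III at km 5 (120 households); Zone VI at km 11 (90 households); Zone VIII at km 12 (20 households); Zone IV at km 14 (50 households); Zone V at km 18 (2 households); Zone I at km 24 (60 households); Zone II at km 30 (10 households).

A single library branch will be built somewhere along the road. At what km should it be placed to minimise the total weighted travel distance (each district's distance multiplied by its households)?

x = 11

For a sum of weighted absolute distances on a line, the optimum is the weighted median (not the mean). Total weight W = 407; half-weight = 203.5.
Sort by position and accumulate weight:
  km 4 (Zone VII, w=55) → cum 55
  km 5 (Zone III, w=120) → cum 175
  km 11 (Zone VI, w=90) → cum 265  ≥ 203.5 → median here
  km 12 (Zone VIII, w=20) → cum 285
  km 14 (Zone IV, w=50) → cum 335
  km 18 (Zone V, w=2) → cum 337
  km 24 (Zone I, w=60) → cum 397
  km 30 (Zone II, w=10) → cum 407
Optimal location: km 11.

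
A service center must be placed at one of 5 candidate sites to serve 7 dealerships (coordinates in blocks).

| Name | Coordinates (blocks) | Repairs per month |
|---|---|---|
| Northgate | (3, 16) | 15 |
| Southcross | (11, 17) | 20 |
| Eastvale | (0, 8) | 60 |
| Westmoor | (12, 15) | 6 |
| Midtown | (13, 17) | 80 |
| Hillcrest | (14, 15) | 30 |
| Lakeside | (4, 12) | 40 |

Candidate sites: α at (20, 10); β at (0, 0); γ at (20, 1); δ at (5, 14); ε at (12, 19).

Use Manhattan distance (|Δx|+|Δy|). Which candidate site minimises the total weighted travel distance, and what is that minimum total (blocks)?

δ, total 2248 blocks

Total weighted distance at each candidate:
  α (20, 10): total = 4233
  β (0, 0): total = 5397
  γ (20, 1): total = 6252
  δ (5, 14): total = 2248
  ε (12, 19): total = 2664
Minimum is at δ with total 2248 blocks.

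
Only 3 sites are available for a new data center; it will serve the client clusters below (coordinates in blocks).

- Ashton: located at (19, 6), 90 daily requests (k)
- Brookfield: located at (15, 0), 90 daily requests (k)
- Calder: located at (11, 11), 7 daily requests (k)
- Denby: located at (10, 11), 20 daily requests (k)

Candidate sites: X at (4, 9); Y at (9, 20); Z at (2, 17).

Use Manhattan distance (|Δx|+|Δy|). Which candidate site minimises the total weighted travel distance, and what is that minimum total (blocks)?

Total weighted distance at each candidate:
  X (4, 9): total = 3643
  Y (9, 20): total = 4777
  Z (2, 17): total = 5605
Minimum is at X with total 3643 blocks.

X, total 3643 blocks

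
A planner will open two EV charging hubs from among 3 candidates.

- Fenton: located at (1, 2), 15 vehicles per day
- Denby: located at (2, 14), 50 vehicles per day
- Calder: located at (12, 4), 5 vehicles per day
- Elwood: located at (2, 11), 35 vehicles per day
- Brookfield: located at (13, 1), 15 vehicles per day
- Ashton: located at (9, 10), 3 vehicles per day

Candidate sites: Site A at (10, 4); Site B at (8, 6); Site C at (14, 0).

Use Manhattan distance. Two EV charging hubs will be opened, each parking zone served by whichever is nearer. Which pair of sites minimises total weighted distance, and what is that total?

Evaluate every pair (each demand assigned to the nearer of the two):
  {Site B, Site C}: total = 1325
  {Site A, Site B}: total = 1365
  {Site A, Site C}: total = 1651
Best pair: {Site B, Site C} with total 1325.

{Site B, Site C}, total 1325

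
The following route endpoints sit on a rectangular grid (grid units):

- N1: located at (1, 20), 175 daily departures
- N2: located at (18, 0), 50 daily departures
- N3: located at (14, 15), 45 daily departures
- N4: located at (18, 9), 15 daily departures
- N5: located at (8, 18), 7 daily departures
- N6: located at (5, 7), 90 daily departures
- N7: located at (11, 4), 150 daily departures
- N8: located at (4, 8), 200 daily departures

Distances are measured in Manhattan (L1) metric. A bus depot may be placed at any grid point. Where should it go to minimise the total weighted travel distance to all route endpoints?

(4, 8)

Manhattan distance separates: Σwᵢ(|x−xᵢ|+|y−yᵢ|) = Σwᵢ|x−xᵢ| + Σwᵢ|y−yᵢ|, so x and y are optimised independently as 1-D weighted medians.
Total weight W = 732; half = 366.
x-coordinate, sorted with cumulative weight:
  x=1 (N1, w=175) cum 175
  x=4 (N8, w=200) cum 375  ← median
  x=5 (N6, w=90) cum 465
  x=8 (N5, w=7) cum 472
  x=11 (N7, w=150) cum 622
  x=14 (N3, w=45) cum 667
  x=18 (N2, w=50) cum 717
  x=18 (N4, w=15) cum 732
⇒ x* = 4
y-coordinate, sorted with cumulative weight:
  y=0 (N2, w=50) cum 50
  y=4 (N7, w=150) cum 200
  y=7 (N6, w=90) cum 290
  y=8 (N8, w=200) cum 490  ← median
  y=9 (N4, w=15) cum 505
  y=15 (N3, w=45) cum 550
  y=18 (N5, w=7) cum 557
  y=20 (N1, w=175) cum 732
⇒ y* = 8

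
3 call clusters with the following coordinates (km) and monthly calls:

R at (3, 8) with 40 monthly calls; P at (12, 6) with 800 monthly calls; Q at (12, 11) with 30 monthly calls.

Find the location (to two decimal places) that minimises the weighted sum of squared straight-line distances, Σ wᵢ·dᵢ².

(11.59, 6.26)

The minimiser of Σwᵢ‖p−pᵢ‖² is the weighted centroid p* = (Σwᵢpᵢ)/(Σwᵢ).
Σwᵢ = 870.
Σwᵢxᵢ = 40·3 + 800·12 + 30·12 = 10080.
Σwᵢyᵢ = 40·8 + 800·6 + 30·11 = 5450.
x* = 10080/870 = 11.59, y* = 5450/870 = 6.26.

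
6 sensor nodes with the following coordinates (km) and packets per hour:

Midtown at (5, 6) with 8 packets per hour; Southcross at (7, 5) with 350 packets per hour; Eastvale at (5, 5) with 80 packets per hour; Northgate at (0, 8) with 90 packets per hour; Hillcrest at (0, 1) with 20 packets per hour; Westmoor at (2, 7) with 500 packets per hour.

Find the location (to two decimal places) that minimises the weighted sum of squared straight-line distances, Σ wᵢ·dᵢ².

(3.71, 6.14)

The minimiser of Σwᵢ‖p−pᵢ‖² is the weighted centroid p* = (Σwᵢpᵢ)/(Σwᵢ).
Σwᵢ = 1048.
Σwᵢxᵢ = 8·5 + 350·7 + 80·5 + 90·0 + 20·0 + 500·2 = 3890.
Σwᵢyᵢ = 8·6 + 350·5 + 80·5 + 90·8 + 20·1 + 500·7 = 6438.
x* = 3890/1048 = 3.71, y* = 6438/1048 = 6.14.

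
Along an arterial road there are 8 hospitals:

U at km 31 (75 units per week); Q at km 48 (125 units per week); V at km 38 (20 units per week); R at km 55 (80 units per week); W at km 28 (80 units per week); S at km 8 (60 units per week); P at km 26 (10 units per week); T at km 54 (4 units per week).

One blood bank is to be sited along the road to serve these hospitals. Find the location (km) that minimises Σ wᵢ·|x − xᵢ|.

For a sum of weighted absolute distances on a line, the optimum is the weighted median (not the mean). Total weight W = 454; half-weight = 227.
Sort by position and accumulate weight:
  km 8 (S, w=60) → cum 60
  km 26 (P, w=10) → cum 70
  km 28 (W, w=80) → cum 150
  km 31 (U, w=75) → cum 225
  km 38 (V, w=20) → cum 245  ≥ 227 → median here
  km 48 (Q, w=125) → cum 370
  km 54 (T, w=4) → cum 374
  km 55 (R, w=80) → cum 454
Optimal location: km 38.

x = 38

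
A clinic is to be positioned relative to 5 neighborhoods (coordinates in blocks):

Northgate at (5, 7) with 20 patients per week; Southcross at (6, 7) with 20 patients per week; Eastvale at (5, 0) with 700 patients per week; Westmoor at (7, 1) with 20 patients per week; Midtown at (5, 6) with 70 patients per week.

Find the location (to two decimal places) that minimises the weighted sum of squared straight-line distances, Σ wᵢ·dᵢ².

(5.07, 0.87)

The minimiser of Σwᵢ‖p−pᵢ‖² is the weighted centroid p* = (Σwᵢpᵢ)/(Σwᵢ).
Σwᵢ = 830.
Σwᵢxᵢ = 20·5 + 20·6 + 700·5 + 20·7 + 70·5 = 4210.
Σwᵢyᵢ = 20·7 + 20·7 + 700·0 + 20·1 + 70·6 = 720.
x* = 4210/830 = 5.07, y* = 720/830 = 0.87.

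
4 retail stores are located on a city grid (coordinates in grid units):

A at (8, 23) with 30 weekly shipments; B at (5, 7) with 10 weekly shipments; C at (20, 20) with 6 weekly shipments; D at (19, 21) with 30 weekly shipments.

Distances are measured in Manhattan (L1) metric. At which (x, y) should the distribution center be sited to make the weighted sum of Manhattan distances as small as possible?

(8, 21)

Manhattan distance separates: Σwᵢ(|x−xᵢ|+|y−yᵢ|) = Σwᵢ|x−xᵢ| + Σwᵢ|y−yᵢ|, so x and y are optimised independently as 1-D weighted medians.
Total weight W = 76; half = 38.
x-coordinate, sorted with cumulative weight:
  x=5 (B, w=10) cum 10
  x=8 (A, w=30) cum 40  ← median
  x=19 (D, w=30) cum 70
  x=20 (C, w=6) cum 76
⇒ x* = 8
y-coordinate, sorted with cumulative weight:
  y=7 (B, w=10) cum 10
  y=20 (C, w=6) cum 16
  y=21 (D, w=30) cum 46  ← median
  y=23 (A, w=30) cum 76
⇒ y* = 21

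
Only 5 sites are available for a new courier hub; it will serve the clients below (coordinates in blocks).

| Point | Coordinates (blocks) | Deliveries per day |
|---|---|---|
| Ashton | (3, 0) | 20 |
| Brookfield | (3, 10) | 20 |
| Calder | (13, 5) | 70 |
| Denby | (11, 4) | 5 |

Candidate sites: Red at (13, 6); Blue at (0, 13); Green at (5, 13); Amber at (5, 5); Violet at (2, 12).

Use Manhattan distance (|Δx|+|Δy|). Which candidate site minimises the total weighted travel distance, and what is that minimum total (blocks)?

Total weighted distance at each candidate:
  Red (13, 6): total = 690
  Blue (0, 13): total = 2010
  Green (5, 13): total = 1595
  Amber (5, 5): total = 875
  Violet (2, 12): total = 1665
Minimum is at Red with total 690 blocks.

Red, total 690 blocks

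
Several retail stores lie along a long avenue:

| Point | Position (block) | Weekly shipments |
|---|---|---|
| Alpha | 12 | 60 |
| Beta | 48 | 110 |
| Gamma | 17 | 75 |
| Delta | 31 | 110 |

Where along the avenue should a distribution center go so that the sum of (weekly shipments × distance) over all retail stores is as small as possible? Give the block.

For a sum of weighted absolute distances on a line, the optimum is the weighted median (not the mean). Total weight W = 355; half-weight = 177.5.
Sort by position and accumulate weight:
  block 12 (Alpha, w=60) → cum 60
  block 17 (Gamma, w=75) → cum 135
  block 31 (Delta, w=110) → cum 245  ≥ 177.5 → median here
  block 48 (Beta, w=110) → cum 355
Optimal location: block 31.

x = 31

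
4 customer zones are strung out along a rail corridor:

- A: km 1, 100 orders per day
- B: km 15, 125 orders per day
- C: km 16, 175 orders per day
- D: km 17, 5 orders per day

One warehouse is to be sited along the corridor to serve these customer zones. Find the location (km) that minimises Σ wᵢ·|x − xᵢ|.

x = 15

For a sum of weighted absolute distances on a line, the optimum is the weighted median (not the mean). Total weight W = 405; half-weight = 202.5.
Sort by position and accumulate weight:
  km 1 (A, w=100) → cum 100
  km 15 (B, w=125) → cum 225  ≥ 202.5 → median here
  km 16 (C, w=175) → cum 400
  km 17 (D, w=5) → cum 405
Optimal location: km 15.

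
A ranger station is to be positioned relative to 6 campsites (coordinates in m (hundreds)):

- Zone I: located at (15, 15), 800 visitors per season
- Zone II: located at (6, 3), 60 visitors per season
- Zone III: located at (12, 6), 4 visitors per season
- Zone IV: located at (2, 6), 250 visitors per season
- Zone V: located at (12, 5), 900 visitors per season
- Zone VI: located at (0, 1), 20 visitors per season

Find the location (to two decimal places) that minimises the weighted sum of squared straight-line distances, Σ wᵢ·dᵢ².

The minimiser of Σwᵢ‖p−pᵢ‖² is the weighted centroid p* = (Σwᵢpᵢ)/(Σwᵢ).
Σwᵢ = 2034.
Σwᵢxᵢ = 800·15 + 60·6 + 4·12 + 250·2 + 900·12 + 20·0 = 23708.
Σwᵢyᵢ = 800·15 + 60·3 + 4·6 + 250·6 + 900·5 + 20·1 = 18224.
x* = 23708/2034 = 11.66, y* = 18224/2034 = 8.96.

(11.66, 8.96)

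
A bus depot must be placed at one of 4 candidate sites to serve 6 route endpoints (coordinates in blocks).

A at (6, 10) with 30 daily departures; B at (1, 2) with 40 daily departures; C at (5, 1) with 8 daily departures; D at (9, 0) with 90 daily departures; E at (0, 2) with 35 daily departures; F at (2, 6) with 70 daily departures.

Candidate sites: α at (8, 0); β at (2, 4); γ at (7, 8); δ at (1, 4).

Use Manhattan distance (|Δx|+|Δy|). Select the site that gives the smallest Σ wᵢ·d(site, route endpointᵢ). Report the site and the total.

β, total 1738 blocks

Total weighted distance at each candidate:
  α (8, 0): total = 2032
  β (2, 4): total = 1738
  γ (7, 8): total = 2487
  δ (1, 4): total = 1861
Minimum is at β with total 1738 blocks.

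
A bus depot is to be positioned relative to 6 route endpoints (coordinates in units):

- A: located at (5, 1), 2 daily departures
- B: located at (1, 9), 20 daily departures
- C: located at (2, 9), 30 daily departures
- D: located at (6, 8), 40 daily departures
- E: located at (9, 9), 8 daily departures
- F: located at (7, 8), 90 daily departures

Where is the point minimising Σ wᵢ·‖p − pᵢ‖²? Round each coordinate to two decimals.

(5.43, 8.23)

The minimiser of Σwᵢ‖p−pᵢ‖² is the weighted centroid p* = (Σwᵢpᵢ)/(Σwᵢ).
Σwᵢ = 190.
Σwᵢxᵢ = 2·5 + 20·1 + 30·2 + 40·6 + 8·9 + 90·7 = 1032.
Σwᵢyᵢ = 2·1 + 20·9 + 30·9 + 40·8 + 8·9 + 90·8 = 1564.
x* = 1032/190 = 5.43, y* = 1564/190 = 8.23.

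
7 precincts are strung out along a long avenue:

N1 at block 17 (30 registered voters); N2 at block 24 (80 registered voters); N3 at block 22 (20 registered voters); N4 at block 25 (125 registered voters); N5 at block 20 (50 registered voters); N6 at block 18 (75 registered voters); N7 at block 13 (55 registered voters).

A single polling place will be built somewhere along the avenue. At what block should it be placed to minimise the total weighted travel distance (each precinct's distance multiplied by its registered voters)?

x = 22

For a sum of weighted absolute distances on a line, the optimum is the weighted median (not the mean). Total weight W = 435; half-weight = 217.5.
Sort by position and accumulate weight:
  block 13 (N7, w=55) → cum 55
  block 17 (N1, w=30) → cum 85
  block 18 (N6, w=75) → cum 160
  block 20 (N5, w=50) → cum 210
  block 22 (N3, w=20) → cum 230  ≥ 217.5 → median here
  block 24 (N2, w=80) → cum 310
  block 25 (N4, w=125) → cum 435
Optimal location: block 22.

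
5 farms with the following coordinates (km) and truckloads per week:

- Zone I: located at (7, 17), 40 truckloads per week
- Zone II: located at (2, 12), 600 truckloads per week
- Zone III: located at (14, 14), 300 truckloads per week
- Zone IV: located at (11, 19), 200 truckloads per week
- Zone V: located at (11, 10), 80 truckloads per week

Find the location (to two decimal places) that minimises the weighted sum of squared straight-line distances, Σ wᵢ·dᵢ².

The minimiser of Σwᵢ‖p−pᵢ‖² is the weighted centroid p* = (Σwᵢpᵢ)/(Σwᵢ).
Σwᵢ = 1220.
Σwᵢxᵢ = 40·7 + 600·2 + 300·14 + 200·11 + 80·11 = 8760.
Σwᵢyᵢ = 40·17 + 600·12 + 300·14 + 200·19 + 80·10 = 16680.
x* = 8760/1220 = 7.18, y* = 16680/1220 = 13.67.

(7.18, 13.67)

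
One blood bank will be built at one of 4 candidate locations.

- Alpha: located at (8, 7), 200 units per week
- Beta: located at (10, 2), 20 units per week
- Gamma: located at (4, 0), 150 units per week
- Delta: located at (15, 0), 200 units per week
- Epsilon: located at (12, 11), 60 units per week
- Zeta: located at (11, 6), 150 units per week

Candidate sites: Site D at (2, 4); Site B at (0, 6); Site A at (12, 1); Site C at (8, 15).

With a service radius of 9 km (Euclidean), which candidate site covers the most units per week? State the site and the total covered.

Site A, covering 720

Coverage radius r = 9 km; a point is covered iff (Δx)²+(Δy)² ≤ 9² = 81.
  Site D (2, 4): covers {Alpha, Beta, Gamma} → 370
  Site B (0, 6): covers {Alpha, Gamma} → 350
  Site A (12, 1): covers {Alpha, Beta, Gamma, Delta, Zeta} → 720
  Site C (8, 15): covers {Alpha, Epsilon} → 260
Maximum coverage at Site A: 720 units per week.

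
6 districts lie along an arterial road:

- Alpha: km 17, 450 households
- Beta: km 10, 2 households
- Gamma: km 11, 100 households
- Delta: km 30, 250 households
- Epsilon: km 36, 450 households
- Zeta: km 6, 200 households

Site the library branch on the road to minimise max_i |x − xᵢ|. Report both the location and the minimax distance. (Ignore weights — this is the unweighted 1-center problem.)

location 21, max distance 15

The 1-center on a line is the midpoint of the two extreme points: leftmost at 6, rightmost at 36.
Optimal location = (6 + 36)/2 = 21; maximum distance = (36 − 6)/2 = 15.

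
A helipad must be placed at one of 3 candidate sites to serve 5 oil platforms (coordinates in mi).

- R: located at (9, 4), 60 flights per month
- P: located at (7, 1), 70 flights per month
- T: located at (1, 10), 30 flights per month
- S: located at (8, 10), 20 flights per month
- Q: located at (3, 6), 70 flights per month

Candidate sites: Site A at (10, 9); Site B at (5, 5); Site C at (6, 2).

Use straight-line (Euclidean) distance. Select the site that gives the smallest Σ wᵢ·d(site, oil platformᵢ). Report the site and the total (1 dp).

Site B, total 1025.7 mi

Total weighted distance at each candidate:
  Site A (10, 9): total = 1753.5
  Site B (5, 5): total = 1025.7
  Site C (6, 2): total = 1113.3
Minimum is at Site B with total 1025.7 mi.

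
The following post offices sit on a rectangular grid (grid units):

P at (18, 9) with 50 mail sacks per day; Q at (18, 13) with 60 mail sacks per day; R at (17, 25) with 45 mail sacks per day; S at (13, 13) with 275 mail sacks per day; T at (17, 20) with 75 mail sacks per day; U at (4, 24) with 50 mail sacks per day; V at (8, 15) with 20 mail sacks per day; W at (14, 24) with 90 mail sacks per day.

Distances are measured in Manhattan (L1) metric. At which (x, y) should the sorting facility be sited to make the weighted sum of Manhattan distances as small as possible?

(13, 13)

Manhattan distance separates: Σwᵢ(|x−xᵢ|+|y−yᵢ|) = Σwᵢ|x−xᵢ| + Σwᵢ|y−yᵢ|, so x and y are optimised independently as 1-D weighted medians.
Total weight W = 665; half = 332.5.
x-coordinate, sorted with cumulative weight:
  x=4 (U, w=50) cum 50
  x=8 (V, w=20) cum 70
  x=13 (S, w=275) cum 345  ← median
  x=14 (W, w=90) cum 435
  x=17 (R, w=45) cum 480
  x=17 (T, w=75) cum 555
  x=18 (P, w=50) cum 605
  x=18 (Q, w=60) cum 665
⇒ x* = 13
y-coordinate, sorted with cumulative weight:
  y=9 (P, w=50) cum 50
  y=13 (Q, w=60) cum 110
  y=13 (S, w=275) cum 385  ← median
  y=15 (V, w=20) cum 405
  y=20 (T, w=75) cum 480
  y=24 (U, w=50) cum 530
  y=24 (W, w=90) cum 620
  y=25 (R, w=45) cum 665
⇒ y* = 13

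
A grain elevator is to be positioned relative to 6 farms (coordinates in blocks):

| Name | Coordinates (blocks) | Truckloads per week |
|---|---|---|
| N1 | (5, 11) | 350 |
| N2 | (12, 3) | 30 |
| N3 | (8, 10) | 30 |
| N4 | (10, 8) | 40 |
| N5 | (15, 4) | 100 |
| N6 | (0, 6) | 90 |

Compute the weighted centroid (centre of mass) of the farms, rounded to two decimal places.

The minimiser of Σwᵢ‖p−pᵢ‖² is the weighted centroid p* = (Σwᵢpᵢ)/(Σwᵢ).
Σwᵢ = 640.
Σwᵢxᵢ = 350·5 + 30·12 + 30·8 + 40·10 + 100·15 + 90·0 = 4250.
Σwᵢyᵢ = 350·11 + 30·3 + 30·10 + 40·8 + 100·4 + 90·6 = 5500.
x* = 4250/640 = 6.64, y* = 5500/640 = 8.59.

(6.64, 8.59)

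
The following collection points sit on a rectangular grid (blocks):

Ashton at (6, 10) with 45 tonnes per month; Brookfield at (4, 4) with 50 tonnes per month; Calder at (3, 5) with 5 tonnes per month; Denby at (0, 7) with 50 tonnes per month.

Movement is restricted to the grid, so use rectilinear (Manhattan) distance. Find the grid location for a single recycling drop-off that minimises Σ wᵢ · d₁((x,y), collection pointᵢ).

Manhattan distance separates: Σwᵢ(|x−xᵢ|+|y−yᵢ|) = Σwᵢ|x−xᵢ| + Σwᵢ|y−yᵢ|, so x and y are optimised independently as 1-D weighted medians.
Total weight W = 150; half = 75.
x-coordinate, sorted with cumulative weight:
  x=0 (Denby, w=50) cum 50
  x=3 (Calder, w=5) cum 55
  x=4 (Brookfield, w=50) cum 105  ← median
  x=6 (Ashton, w=45) cum 150
⇒ x* = 4
y-coordinate, sorted with cumulative weight:
  y=4 (Brookfield, w=50) cum 50
  y=5 (Calder, w=5) cum 55
  y=7 (Denby, w=50) cum 105  ← median
  y=10 (Ashton, w=45) cum 150
⇒ y* = 7

(4, 7)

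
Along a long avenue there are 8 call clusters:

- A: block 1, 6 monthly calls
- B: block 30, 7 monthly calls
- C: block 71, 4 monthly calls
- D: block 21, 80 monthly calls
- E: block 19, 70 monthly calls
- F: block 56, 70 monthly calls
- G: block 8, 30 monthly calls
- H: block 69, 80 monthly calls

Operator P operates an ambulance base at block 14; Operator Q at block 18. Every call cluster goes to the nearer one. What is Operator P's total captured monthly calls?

36

The indifferent point is the midpoint (14+18)/2 = 16; call clusters left of it (closer to Operator P at 14) go to Operator P, those right go to Operator Q.
  A at 1 (w=6) → Operator P
  G at 8 (w=30) → Operator P
  E at 19 (w=70) → Operator Q
  D at 21 (w=80) → Operator Q
  B at 30 (w=7) → Operator Q
  F at 56 (w=70) → Operator Q
  H at 69 (w=80) → Operator Q
  C at 71 (w=4) → Operator Q
Operator P captures 36; Operator Q captures 311.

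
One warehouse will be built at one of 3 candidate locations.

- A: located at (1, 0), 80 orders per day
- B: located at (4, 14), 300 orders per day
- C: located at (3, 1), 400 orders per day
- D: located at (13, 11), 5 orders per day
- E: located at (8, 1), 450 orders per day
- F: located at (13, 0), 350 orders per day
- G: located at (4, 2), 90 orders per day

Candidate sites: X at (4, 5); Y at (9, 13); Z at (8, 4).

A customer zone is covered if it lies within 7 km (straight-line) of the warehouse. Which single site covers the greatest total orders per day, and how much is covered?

Coverage radius r = 7 km; a point is covered iff (Δx)²+(Δy)² ≤ 7² = 49.
  X (4, 5): covers {A, C, E, G} → 1020
  Y (9, 13): covers {B, D} → 305
  Z (8, 4): covers {C, E, F, G} → 1290
Maximum coverage at Z: 1290 orders per day.

Z, covering 1290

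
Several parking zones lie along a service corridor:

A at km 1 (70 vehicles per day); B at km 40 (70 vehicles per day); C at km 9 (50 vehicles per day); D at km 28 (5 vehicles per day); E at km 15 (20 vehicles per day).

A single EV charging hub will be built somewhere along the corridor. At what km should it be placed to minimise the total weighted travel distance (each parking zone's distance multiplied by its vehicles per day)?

For a sum of weighted absolute distances on a line, the optimum is the weighted median (not the mean). Total weight W = 215; half-weight = 107.5.
Sort by position and accumulate weight:
  km 1 (A, w=70) → cum 70
  km 9 (C, w=50) → cum 120  ≥ 107.5 → median here
  km 15 (E, w=20) → cum 140
  km 28 (D, w=5) → cum 145
  km 40 (B, w=70) → cum 215
Optimal location: km 9.

x = 9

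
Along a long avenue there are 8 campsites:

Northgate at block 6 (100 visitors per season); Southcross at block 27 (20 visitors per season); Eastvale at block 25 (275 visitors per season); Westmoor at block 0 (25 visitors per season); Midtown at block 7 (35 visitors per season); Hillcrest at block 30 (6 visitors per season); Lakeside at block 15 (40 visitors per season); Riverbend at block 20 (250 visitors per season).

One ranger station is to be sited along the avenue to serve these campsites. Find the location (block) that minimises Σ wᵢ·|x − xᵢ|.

x = 20

For a sum of weighted absolute distances on a line, the optimum is the weighted median (not the mean). Total weight W = 751; half-weight = 375.5.
Sort by position and accumulate weight:
  block 0 (Westmoor, w=25) → cum 25
  block 6 (Northgate, w=100) → cum 125
  block 7 (Midtown, w=35) → cum 160
  block 15 (Lakeside, w=40) → cum 200
  block 20 (Riverbend, w=250) → cum 450  ≥ 375.5 → median here
  block 25 (Eastvale, w=275) → cum 725
  block 27 (Southcross, w=20) → cum 745
  block 30 (Hillcrest, w=6) → cum 751
Optimal location: block 20.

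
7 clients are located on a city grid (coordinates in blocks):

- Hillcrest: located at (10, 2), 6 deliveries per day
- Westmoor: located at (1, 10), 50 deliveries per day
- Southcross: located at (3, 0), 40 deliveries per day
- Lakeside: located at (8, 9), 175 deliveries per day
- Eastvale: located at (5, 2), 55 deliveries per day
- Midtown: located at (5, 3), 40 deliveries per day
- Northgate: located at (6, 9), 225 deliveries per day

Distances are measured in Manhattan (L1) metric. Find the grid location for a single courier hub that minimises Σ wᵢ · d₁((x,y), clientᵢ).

Manhattan distance separates: Σwᵢ(|x−xᵢ|+|y−yᵢ|) = Σwᵢ|x−xᵢ| + Σwᵢ|y−yᵢ|, so x and y are optimised independently as 1-D weighted medians.
Total weight W = 591; half = 295.5.
x-coordinate, sorted with cumulative weight:
  x=1 (Westmoor, w=50) cum 50
  x=3 (Southcross, w=40) cum 90
  x=5 (Eastvale, w=55) cum 145
  x=5 (Midtown, w=40) cum 185
  x=6 (Northgate, w=225) cum 410  ← median
  x=8 (Lakeside, w=175) cum 585
  x=10 (Hillcrest, w=6) cum 591
⇒ x* = 6
y-coordinate, sorted with cumulative weight:
  y=0 (Southcross, w=40) cum 40
  y=2 (Hillcrest, w=6) cum 46
  y=2 (Eastvale, w=55) cum 101
  y=3 (Midtown, w=40) cum 141
  y=9 (Lakeside, w=175) cum 316  ← median
  y=9 (Northgate, w=225) cum 541
  y=10 (Westmoor, w=50) cum 591
⇒ y* = 9

(6, 9)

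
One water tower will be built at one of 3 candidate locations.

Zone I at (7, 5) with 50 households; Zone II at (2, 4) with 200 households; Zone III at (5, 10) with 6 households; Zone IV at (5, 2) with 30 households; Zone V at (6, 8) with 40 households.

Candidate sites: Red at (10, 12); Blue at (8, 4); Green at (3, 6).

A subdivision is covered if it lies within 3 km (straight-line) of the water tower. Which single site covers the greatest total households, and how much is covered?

Coverage radius r = 3 km; a point is covered iff (Δx)²+(Δy)² ≤ 3² = 9.
  Red (10, 12): covers {none} → 0
  Blue (8, 4): covers {Zone I} → 50
  Green (3, 6): covers {Zone II} → 200
Maximum coverage at Green: 200 households.

Green, covering 200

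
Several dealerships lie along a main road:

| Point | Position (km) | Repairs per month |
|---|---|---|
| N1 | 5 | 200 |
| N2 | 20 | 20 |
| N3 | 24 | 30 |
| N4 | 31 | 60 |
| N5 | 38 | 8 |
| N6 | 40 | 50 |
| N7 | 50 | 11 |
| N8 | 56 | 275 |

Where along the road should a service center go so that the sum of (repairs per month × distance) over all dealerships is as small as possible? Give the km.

x = 40

For a sum of weighted absolute distances on a line, the optimum is the weighted median (not the mean). Total weight W = 654; half-weight = 327.
Sort by position and accumulate weight:
  km 5 (N1, w=200) → cum 200
  km 20 (N2, w=20) → cum 220
  km 24 (N3, w=30) → cum 250
  km 31 (N4, w=60) → cum 310
  km 38 (N5, w=8) → cum 318
  km 40 (N6, w=50) → cum 368  ≥ 327 → median here
  km 50 (N7, w=11) → cum 379
  km 56 (N8, w=275) → cum 654
Optimal location: km 40.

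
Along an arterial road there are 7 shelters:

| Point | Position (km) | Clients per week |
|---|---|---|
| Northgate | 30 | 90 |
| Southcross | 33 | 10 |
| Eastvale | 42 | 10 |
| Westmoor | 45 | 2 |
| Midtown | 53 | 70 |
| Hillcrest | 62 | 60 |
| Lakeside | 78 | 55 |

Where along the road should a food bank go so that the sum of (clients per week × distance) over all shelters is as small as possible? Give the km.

x = 53

For a sum of weighted absolute distances on a line, the optimum is the weighted median (not the mean). Total weight W = 297; half-weight = 148.5.
Sort by position and accumulate weight:
  km 30 (Northgate, w=90) → cum 90
  km 33 (Southcross, w=10) → cum 100
  km 42 (Eastvale, w=10) → cum 110
  km 45 (Westmoor, w=2) → cum 112
  km 53 (Midtown, w=70) → cum 182  ≥ 148.5 → median here
  km 62 (Hillcrest, w=60) → cum 242
  km 78 (Lakeside, w=55) → cum 297
Optimal location: km 53.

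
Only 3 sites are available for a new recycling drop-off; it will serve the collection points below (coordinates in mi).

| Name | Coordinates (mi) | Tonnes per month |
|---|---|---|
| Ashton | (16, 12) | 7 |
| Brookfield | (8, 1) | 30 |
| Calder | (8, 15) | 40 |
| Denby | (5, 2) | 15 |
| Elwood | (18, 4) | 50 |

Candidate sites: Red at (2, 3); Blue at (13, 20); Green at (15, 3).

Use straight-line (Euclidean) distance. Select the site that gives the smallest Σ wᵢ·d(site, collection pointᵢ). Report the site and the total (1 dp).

Green, total 1146.4 mi

Total weighted distance at each candidate:
  Red (2, 3): total = 1691.9
  Blue (13, 20): total = 2065.7
  Green (15, 3): total = 1146.4
Minimum is at Green with total 1146.4 mi.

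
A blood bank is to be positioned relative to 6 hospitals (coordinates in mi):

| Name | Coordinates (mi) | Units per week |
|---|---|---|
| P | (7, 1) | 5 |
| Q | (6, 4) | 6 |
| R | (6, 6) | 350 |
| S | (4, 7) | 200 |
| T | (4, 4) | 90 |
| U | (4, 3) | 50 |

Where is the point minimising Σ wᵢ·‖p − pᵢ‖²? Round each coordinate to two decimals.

The minimiser of Σwᵢ‖p−pᵢ‖² is the weighted centroid p* = (Σwᵢpᵢ)/(Σwᵢ).
Σwᵢ = 701.
Σwᵢxᵢ = 5·7 + 6·6 + 350·6 + 200·4 + 90·4 + 50·4 = 3531.
Σwᵢyᵢ = 5·1 + 6·4 + 350·6 + 200·7 + 90·4 + 50·3 = 4039.
x* = 3531/701 = 5.04, y* = 4039/701 = 5.76.

(5.04, 5.76)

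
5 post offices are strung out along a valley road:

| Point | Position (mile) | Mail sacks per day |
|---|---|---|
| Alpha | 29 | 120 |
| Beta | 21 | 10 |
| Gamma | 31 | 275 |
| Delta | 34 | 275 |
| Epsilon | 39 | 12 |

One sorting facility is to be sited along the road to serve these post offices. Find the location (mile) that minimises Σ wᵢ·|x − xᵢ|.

For a sum of weighted absolute distances on a line, the optimum is the weighted median (not the mean). Total weight W = 692; half-weight = 346.
Sort by position and accumulate weight:
  mile 21 (Beta, w=10) → cum 10
  mile 29 (Alpha, w=120) → cum 130
  mile 31 (Gamma, w=275) → cum 405  ≥ 346 → median here
  mile 34 (Delta, w=275) → cum 680
  mile 39 (Epsilon, w=12) → cum 692
Optimal location: mile 31.

x = 31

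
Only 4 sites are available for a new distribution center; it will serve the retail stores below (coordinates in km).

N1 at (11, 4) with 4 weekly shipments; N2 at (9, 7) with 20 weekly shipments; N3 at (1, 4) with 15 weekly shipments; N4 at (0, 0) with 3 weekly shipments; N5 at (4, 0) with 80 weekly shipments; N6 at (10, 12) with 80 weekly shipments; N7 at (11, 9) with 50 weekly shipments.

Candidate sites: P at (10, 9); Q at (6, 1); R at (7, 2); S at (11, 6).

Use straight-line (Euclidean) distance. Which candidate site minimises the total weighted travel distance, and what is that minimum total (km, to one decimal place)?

Total weighted distance at each candidate:
  P (10, 9): total = 1415.2
  Q (6, 1): total = 1850.2
  R (7, 2): total = 1769.1
  S (11, 6): total = 1617.5
Minimum is at P with total 1415.2 km.

P, total 1415.2 km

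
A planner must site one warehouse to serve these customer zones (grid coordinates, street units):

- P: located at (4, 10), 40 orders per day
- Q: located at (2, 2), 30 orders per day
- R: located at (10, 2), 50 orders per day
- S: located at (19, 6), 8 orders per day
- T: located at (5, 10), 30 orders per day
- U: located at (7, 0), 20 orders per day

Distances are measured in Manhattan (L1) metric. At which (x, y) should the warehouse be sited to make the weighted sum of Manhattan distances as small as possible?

Manhattan distance separates: Σwᵢ(|x−xᵢ|+|y−yᵢ|) = Σwᵢ|x−xᵢ| + Σwᵢ|y−yᵢ|, so x and y are optimised independently as 1-D weighted medians.
Total weight W = 178; half = 89.
x-coordinate, sorted with cumulative weight:
  x=2 (Q, w=30) cum 30
  x=4 (P, w=40) cum 70
  x=5 (T, w=30) cum 100  ← median
  x=7 (U, w=20) cum 120
  x=10 (R, w=50) cum 170
  x=19 (S, w=8) cum 178
⇒ x* = 5
y-coordinate, sorted with cumulative weight:
  y=0 (U, w=20) cum 20
  y=2 (Q, w=30) cum 50
  y=2 (R, w=50) cum 100  ← median
  y=6 (S, w=8) cum 108
  y=10 (P, w=40) cum 148
  y=10 (T, w=30) cum 178
⇒ y* = 2

(5, 2)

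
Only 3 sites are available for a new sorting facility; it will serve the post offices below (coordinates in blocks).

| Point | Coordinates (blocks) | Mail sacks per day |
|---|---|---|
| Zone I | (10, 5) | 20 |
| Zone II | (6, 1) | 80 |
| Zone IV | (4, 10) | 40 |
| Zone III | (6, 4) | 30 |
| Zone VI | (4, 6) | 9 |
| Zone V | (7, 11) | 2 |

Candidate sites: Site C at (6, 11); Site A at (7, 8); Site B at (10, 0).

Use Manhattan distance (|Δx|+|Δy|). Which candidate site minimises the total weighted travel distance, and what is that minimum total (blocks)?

Site A, total 1161 blocks

Total weighted distance at each candidate:
  Site C (6, 11): total = 1395
  Site A (7, 8): total = 1161
  Site B (10, 0): total = 1516
Minimum is at Site A with total 1161 blocks.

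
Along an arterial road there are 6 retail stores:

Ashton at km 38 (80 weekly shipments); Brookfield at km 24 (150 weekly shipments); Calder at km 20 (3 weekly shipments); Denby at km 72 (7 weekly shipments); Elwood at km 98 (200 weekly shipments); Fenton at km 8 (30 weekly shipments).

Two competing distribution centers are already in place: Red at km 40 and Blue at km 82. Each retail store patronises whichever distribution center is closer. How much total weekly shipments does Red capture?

The indifferent point is the midpoint (40+82)/2 = 61; retail stores left of it (closer to Red at 40) go to Red, those right go to Blue.
  Fenton at 8 (w=30) → Red
  Calder at 20 (w=3) → Red
  Brookfield at 24 (w=150) → Red
  Ashton at 38 (w=80) → Red
  Denby at 72 (w=7) → Blue
  Elwood at 98 (w=200) → Blue
Red captures 263; Blue captures 207.

263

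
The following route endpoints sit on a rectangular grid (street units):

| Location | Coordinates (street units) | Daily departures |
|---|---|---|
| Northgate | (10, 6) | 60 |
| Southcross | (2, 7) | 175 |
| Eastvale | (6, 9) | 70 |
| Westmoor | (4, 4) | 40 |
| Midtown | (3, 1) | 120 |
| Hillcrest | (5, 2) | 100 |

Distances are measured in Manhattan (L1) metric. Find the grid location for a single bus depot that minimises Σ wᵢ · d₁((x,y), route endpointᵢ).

Manhattan distance separates: Σwᵢ(|x−xᵢ|+|y−yᵢ|) = Σwᵢ|x−xᵢ| + Σwᵢ|y−yᵢ|, so x and y are optimised independently as 1-D weighted medians.
Total weight W = 565; half = 282.5.
x-coordinate, sorted with cumulative weight:
  x=2 (Southcross, w=175) cum 175
  x=3 (Midtown, w=120) cum 295  ← median
  x=4 (Westmoor, w=40) cum 335
  x=5 (Hillcrest, w=100) cum 435
  x=6 (Eastvale, w=70) cum 505
  x=10 (Northgate, w=60) cum 565
⇒ x* = 3
y-coordinate, sorted with cumulative weight:
  y=1 (Midtown, w=120) cum 120
  y=2 (Hillcrest, w=100) cum 220
  y=4 (Westmoor, w=40) cum 260
  y=6 (Northgate, w=60) cum 320  ← median
  y=7 (Southcross, w=175) cum 495
  y=9 (Eastvale, w=70) cum 565
⇒ y* = 6

(3, 6)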